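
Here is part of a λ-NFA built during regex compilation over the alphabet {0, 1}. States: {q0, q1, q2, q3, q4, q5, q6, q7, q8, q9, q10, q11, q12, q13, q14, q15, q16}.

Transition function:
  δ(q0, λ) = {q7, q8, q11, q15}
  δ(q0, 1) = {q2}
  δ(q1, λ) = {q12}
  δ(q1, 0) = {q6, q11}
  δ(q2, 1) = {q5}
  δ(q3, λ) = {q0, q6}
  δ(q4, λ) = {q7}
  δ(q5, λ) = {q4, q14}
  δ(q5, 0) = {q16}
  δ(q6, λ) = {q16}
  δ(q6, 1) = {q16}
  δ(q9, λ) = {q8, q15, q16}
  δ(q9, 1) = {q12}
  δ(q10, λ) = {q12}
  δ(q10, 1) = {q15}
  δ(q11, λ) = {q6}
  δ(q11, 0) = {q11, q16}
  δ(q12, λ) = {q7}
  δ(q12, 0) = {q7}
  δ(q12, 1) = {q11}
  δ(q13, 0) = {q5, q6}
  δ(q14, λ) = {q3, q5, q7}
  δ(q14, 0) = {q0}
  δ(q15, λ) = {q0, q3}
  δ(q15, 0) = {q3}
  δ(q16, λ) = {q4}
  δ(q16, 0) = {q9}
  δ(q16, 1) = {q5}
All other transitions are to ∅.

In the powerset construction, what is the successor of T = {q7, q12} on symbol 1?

{q4, q6, q7, q11, q16}

q12 on 1 → {q11}.
No 1-transition from q7.
Union after reading 1: {q11}.
Now take the λ-closure:
From q11 via λ: add q6.
From q6 via λ: add q16.
From q16 via λ: add q4.
From q4 via λ: add q7.
No new states can be added; the closed set is {q4, q6, q7, q11, q16}.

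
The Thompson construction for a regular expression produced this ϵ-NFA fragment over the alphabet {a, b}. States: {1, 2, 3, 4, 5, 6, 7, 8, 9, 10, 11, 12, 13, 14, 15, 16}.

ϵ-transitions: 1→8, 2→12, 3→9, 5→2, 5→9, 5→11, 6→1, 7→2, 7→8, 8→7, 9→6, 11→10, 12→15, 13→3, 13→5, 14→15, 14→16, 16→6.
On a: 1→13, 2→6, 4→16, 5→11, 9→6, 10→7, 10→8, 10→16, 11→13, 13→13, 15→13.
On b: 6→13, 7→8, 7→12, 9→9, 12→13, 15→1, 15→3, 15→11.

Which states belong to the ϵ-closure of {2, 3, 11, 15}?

Start with {2, 3, 11, 15}.
From 2 via ϵ: add 12.
From 3 via ϵ: add 9.
From 11 via ϵ: add 10.
From 9 via ϵ: add 6.
From 6 via ϵ: add 1.
From 1 via ϵ: add 8.
From 8 via ϵ: add 7.
No new states can be added; the closed set is {1, 2, 3, 6, 7, 8, 9, 10, 11, 12, 15}.

{1, 2, 3, 6, 7, 8, 9, 10, 11, 12, 15}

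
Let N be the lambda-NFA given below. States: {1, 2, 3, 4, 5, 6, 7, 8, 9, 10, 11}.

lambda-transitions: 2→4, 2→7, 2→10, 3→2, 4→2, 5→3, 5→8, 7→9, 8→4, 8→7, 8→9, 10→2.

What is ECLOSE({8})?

{2, 4, 7, 8, 9, 10}

Start with {8}.
From 8 via lambda: add 4, 7, 9.
From 4 via lambda: add 2.
From 2 via lambda: add 10.
No new states can be added; the closed set is {2, 4, 7, 8, 9, 10}.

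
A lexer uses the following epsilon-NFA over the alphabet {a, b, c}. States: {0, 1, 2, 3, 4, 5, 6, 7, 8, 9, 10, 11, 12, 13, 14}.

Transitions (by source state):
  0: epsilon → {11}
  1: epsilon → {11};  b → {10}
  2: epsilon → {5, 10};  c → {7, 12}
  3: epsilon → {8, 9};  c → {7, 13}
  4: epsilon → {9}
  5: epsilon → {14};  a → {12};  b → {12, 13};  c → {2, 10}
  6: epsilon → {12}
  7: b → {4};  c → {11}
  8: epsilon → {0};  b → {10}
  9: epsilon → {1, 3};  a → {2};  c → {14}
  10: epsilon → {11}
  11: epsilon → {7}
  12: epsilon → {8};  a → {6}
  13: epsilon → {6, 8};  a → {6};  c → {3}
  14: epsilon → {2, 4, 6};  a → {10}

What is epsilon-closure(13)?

Start with {13}.
From 13 via epsilon: add 6, 8.
From 6 via epsilon: add 12.
From 8 via epsilon: add 0.
From 0 via epsilon: add 11.
From 11 via epsilon: add 7.
No new states can be added; the closed set is {0, 6, 7, 8, 11, 12, 13}.

{0, 6, 7, 8, 11, 12, 13}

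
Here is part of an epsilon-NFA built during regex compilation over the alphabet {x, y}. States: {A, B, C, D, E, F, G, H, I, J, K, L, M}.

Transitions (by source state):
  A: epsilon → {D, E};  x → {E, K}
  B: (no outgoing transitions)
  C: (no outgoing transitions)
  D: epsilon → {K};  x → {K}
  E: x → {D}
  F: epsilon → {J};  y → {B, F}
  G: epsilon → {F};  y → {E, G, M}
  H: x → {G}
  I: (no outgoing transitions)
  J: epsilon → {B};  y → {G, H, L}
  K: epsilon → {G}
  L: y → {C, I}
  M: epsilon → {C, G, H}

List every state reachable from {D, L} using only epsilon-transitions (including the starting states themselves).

{B, D, F, G, J, K, L}

Start with {D, L}.
From D via epsilon: add K.
From K via epsilon: add G.
From G via epsilon: add F.
From F via epsilon: add J.
From J via epsilon: add B.
No new states can be added; the closed set is {B, D, F, G, J, K, L}.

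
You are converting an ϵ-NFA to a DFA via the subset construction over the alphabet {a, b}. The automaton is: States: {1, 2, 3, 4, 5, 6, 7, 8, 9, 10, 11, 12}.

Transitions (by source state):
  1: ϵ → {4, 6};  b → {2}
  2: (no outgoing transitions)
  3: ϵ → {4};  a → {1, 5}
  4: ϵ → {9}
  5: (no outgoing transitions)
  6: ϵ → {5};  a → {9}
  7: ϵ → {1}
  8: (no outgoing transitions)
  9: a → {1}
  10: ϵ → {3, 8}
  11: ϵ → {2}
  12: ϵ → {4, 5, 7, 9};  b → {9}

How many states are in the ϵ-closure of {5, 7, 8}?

7

Start with {5, 7, 8}.
From 7 via ϵ: add 1.
From 1 via ϵ: add 4, 6.
From 4 via ϵ: add 9.
ϵ-closure = {1, 4, 5, 6, 7, 8, 9}, which has 7 states.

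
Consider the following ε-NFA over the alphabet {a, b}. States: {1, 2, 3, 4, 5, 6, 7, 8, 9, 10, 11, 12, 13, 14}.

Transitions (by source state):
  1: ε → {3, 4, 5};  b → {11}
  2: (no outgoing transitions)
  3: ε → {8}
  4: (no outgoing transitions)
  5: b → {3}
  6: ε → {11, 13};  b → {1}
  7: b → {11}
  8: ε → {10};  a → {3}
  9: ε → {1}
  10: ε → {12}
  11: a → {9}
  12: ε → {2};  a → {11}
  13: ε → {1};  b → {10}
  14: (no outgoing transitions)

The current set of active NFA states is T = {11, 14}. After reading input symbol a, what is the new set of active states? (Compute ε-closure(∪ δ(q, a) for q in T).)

11 on a → {9}.
No a-transition from 14.
Union after reading a: {9}.
Now take the ε-closure:
From 9 via ε: add 1.
From 1 via ε: add 3, 4, 5.
From 3 via ε: add 8.
From 8 via ε: add 10.
From 10 via ε: add 12.
From 12 via ε: add 2.
No new states can be added; the closed set is {1, 2, 3, 4, 5, 8, 9, 10, 12}.

{1, 2, 3, 4, 5, 8, 9, 10, 12}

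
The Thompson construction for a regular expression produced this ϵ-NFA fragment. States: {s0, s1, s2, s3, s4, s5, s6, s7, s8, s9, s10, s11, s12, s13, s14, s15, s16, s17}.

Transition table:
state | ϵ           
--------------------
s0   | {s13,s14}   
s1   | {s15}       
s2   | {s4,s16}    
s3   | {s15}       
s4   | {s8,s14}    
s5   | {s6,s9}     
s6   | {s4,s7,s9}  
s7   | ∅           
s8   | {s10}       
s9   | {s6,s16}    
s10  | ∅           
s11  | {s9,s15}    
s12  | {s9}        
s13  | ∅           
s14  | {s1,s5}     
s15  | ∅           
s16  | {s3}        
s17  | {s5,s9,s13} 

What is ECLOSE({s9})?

{s1, s3, s4, s5, s6, s7, s8, s9, s10, s14, s15, s16}

Start with {s9}.
From s9 via ϵ: add s6, s16.
From s6 via ϵ: add s4, s7.
From s16 via ϵ: add s3.
From s3 via ϵ: add s15.
From s4 via ϵ: add s8, s14.
From s8 via ϵ: add s10.
From s14 via ϵ: add s1, s5.
No new states can be added; the closed set is {s1, s3, s4, s5, s6, s7, s8, s9, s10, s14, s15, s16}.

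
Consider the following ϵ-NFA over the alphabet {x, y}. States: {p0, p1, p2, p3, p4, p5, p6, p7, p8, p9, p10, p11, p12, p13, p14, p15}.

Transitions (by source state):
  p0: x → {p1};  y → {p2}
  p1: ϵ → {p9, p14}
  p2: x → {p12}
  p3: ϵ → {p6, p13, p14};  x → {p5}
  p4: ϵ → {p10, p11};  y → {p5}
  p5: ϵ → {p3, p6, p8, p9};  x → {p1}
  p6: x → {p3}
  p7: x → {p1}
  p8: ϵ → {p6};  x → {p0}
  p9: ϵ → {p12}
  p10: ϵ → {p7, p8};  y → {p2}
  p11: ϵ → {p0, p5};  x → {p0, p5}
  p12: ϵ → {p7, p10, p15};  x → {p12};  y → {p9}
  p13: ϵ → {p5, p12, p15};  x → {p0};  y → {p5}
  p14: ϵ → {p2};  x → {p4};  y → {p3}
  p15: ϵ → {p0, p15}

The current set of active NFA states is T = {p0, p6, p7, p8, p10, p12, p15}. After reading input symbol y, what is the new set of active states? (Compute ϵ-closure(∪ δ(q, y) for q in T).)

{p0, p2, p6, p7, p8, p9, p10, p12, p15}

p0 on y → {p2}.
p10 on y → {p2}.
p12 on y → {p9}.
No y-transition from p6, p7, p8, p15.
Union after reading y: {p2, p9}.
Now take the ϵ-closure:
From p9 via ϵ: add p12.
From p12 via ϵ: add p7, p10, p15.
From p10 via ϵ: add p8.
From p15 via ϵ: add p0.
From p8 via ϵ: add p6.
No new states can be added; the closed set is {p0, p2, p6, p7, p8, p9, p10, p12, p15}.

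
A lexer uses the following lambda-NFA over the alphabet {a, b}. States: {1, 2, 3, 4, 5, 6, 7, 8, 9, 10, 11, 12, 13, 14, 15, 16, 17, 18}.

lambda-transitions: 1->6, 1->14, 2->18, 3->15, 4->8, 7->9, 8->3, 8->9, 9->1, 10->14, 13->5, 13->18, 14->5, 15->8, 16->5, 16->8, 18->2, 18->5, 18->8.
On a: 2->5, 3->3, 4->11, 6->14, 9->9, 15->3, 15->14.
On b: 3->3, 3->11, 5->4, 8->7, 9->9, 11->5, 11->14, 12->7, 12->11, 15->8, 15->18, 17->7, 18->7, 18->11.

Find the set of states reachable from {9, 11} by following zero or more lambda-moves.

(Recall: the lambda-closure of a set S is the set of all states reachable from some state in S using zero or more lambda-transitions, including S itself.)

Start with {9, 11}.
From 9 via lambda: add 1.
From 1 via lambda: add 6, 14.
From 14 via lambda: add 5.
No new states can be added; the closed set is {1, 5, 6, 9, 11, 14}.

{1, 5, 6, 9, 11, 14}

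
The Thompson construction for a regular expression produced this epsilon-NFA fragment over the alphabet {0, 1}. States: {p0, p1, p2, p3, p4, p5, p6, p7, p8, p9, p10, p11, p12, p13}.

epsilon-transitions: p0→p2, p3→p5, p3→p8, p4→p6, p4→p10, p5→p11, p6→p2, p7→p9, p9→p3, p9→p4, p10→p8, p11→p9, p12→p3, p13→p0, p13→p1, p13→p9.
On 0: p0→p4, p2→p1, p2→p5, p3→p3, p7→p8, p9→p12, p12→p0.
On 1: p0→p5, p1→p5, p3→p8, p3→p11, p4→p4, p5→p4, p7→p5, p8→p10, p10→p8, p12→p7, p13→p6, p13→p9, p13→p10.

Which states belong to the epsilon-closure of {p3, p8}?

{p2, p3, p4, p5, p6, p8, p9, p10, p11}

Start with {p3, p8}.
From p3 via epsilon: add p5.
From p5 via epsilon: add p11.
From p11 via epsilon: add p9.
From p9 via epsilon: add p4.
From p4 via epsilon: add p6, p10.
From p6 via epsilon: add p2.
No new states can be added; the closed set is {p2, p3, p4, p5, p6, p8, p9, p10, p11}.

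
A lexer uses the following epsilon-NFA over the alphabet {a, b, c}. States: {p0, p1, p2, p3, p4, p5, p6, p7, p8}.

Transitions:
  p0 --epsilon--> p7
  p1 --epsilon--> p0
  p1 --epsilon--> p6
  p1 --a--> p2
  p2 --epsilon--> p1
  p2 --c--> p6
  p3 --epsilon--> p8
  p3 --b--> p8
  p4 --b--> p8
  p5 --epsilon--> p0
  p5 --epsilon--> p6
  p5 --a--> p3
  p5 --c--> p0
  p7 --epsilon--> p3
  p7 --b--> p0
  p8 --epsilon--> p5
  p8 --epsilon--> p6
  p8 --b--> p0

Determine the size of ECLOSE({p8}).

Start with {p8}.
From p8 via epsilon: add p5, p6.
From p5 via epsilon: add p0.
From p0 via epsilon: add p7.
From p7 via epsilon: add p3.
epsilon-closure = {p0, p3, p5, p6, p7, p8}, which has 6 states.

6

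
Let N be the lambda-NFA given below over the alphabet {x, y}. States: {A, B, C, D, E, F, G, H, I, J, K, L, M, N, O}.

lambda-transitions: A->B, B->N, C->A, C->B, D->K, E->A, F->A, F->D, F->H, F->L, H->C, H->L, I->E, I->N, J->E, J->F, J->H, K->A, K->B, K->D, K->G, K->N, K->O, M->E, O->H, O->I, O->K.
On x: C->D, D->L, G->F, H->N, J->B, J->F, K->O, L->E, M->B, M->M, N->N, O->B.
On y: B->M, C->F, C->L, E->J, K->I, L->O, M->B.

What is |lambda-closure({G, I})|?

6

Start with {G, I}.
From I via lambda: add E, N.
From E via lambda: add A.
From A via lambda: add B.
lambda-closure = {A, B, E, G, I, N}, which has 6 states.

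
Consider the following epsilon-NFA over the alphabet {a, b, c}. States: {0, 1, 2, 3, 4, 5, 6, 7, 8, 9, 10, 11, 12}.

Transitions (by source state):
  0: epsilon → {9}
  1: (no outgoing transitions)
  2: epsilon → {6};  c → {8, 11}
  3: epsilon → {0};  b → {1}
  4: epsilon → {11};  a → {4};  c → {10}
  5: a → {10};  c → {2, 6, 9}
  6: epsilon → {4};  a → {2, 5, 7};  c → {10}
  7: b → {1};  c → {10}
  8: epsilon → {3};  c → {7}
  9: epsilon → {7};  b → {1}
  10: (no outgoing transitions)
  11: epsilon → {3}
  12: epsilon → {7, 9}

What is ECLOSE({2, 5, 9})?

Start with {2, 5, 9}.
From 2 via epsilon: add 6.
From 9 via epsilon: add 7.
From 6 via epsilon: add 4.
From 4 via epsilon: add 11.
From 11 via epsilon: add 3.
From 3 via epsilon: add 0.
No new states can be added; the closed set is {0, 2, 3, 4, 5, 6, 7, 9, 11}.

{0, 2, 3, 4, 5, 6, 7, 9, 11}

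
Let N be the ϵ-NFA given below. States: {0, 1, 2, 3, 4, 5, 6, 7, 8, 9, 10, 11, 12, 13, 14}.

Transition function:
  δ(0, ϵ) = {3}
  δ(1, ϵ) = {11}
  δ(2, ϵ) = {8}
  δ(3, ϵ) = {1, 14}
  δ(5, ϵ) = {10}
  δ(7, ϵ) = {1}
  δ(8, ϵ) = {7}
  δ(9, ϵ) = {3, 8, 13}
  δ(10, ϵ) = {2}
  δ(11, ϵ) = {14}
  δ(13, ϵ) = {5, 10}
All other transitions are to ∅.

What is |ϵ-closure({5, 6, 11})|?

9

Start with {5, 6, 11}.
From 5 via ϵ: add 10.
From 11 via ϵ: add 14.
From 10 via ϵ: add 2.
From 2 via ϵ: add 8.
From 8 via ϵ: add 7.
From 7 via ϵ: add 1.
ϵ-closure = {1, 2, 5, 6, 7, 8, 10, 11, 14}, which has 9 states.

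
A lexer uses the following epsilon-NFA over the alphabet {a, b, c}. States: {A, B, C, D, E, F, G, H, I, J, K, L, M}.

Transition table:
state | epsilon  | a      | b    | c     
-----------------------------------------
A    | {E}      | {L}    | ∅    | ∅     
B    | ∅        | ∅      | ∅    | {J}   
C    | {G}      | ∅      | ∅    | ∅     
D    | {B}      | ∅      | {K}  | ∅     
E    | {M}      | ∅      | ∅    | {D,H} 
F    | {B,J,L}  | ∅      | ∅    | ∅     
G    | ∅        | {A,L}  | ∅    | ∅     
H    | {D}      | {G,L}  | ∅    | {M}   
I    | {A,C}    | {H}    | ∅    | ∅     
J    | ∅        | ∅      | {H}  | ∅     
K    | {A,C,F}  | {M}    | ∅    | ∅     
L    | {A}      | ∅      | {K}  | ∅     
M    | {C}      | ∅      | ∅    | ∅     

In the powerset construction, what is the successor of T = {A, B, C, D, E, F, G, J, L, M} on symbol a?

{A, C, E, G, L, M}

A on a → {L}.
G on a → {A, L}.
No a-transition from B, C, D, E, F, J, L, M.
Union after reading a: {A, L}.
Now take the epsilon-closure:
From A via epsilon: add E.
From E via epsilon: add M.
From M via epsilon: add C.
From C via epsilon: add G.
No new states can be added; the closed set is {A, C, E, G, L, M}.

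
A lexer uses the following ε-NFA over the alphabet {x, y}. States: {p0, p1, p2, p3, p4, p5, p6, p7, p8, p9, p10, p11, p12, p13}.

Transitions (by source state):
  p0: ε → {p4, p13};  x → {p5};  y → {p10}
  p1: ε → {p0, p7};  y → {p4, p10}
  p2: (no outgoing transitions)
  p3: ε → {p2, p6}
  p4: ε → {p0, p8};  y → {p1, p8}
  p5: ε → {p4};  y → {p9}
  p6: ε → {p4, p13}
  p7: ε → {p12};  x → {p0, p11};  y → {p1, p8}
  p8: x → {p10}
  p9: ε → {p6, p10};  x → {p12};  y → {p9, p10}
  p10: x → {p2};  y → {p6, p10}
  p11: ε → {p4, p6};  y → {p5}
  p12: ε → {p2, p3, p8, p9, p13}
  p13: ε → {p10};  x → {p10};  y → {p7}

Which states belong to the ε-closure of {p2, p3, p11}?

{p0, p2, p3, p4, p6, p8, p10, p11, p13}

Start with {p2, p3, p11}.
From p3 via ε: add p6.
From p11 via ε: add p4.
From p4 via ε: add p0, p8.
From p6 via ε: add p13.
From p13 via ε: add p10.
No new states can be added; the closed set is {p0, p2, p3, p4, p6, p8, p10, p11, p13}.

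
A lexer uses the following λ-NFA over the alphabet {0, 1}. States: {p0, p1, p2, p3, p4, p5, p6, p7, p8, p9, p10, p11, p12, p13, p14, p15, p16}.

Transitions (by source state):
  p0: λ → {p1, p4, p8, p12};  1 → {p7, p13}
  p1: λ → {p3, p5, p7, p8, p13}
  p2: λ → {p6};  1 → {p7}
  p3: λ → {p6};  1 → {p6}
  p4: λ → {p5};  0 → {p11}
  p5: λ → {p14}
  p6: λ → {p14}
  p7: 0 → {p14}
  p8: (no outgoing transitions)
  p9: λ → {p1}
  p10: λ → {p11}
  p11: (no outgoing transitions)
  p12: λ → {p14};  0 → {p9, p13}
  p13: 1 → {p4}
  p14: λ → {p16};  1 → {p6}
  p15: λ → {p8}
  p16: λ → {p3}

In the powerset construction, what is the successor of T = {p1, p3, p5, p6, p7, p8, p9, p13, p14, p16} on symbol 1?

{p3, p4, p5, p6, p14, p16}

p3 on 1 → {p6}.
p13 on 1 → {p4}.
p14 on 1 → {p6}.
No 1-transition from p1, p5, p6, p7, p8, p9, p16.
Union after reading 1: {p4, p6}.
Now take the λ-closure:
From p4 via λ: add p5.
From p6 via λ: add p14.
From p14 via λ: add p16.
From p16 via λ: add p3.
No new states can be added; the closed set is {p3, p4, p5, p6, p14, p16}.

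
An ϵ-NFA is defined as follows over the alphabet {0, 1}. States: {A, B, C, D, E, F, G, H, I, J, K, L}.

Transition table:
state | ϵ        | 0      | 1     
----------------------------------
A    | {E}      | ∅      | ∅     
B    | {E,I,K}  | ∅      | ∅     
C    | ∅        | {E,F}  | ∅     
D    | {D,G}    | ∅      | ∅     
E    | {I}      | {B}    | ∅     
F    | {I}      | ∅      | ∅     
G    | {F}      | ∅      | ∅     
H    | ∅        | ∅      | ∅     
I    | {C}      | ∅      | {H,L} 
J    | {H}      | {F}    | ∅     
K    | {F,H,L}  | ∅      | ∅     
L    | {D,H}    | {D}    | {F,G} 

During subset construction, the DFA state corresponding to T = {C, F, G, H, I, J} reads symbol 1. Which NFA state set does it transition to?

{C, D, F, G, H, I, L}

I on 1 → {H, L}.
No 1-transition from C, F, G, H, J.
Union after reading 1: {H, L}.
Now take the ϵ-closure:
From L via ϵ: add D.
From D via ϵ: add G.
From G via ϵ: add F.
From F via ϵ: add I.
From I via ϵ: add C.
No new states can be added; the closed set is {C, D, F, G, H, I, L}.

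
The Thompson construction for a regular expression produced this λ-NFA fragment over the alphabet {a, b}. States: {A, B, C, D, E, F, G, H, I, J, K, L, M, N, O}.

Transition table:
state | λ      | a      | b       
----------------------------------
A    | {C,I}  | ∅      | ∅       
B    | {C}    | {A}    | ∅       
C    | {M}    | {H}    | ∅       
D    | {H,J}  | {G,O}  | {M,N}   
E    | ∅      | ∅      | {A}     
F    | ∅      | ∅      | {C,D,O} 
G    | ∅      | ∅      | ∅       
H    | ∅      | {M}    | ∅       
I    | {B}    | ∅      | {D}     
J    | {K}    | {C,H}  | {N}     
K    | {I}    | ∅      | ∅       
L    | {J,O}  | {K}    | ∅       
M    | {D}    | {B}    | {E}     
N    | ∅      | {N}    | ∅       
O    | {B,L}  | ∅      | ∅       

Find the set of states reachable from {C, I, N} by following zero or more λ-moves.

Start with {C, I, N}.
From C via λ: add M.
From I via λ: add B.
From M via λ: add D.
From D via λ: add H, J.
From J via λ: add K.
No new states can be added; the closed set is {B, C, D, H, I, J, K, M, N}.

{B, C, D, H, I, J, K, M, N}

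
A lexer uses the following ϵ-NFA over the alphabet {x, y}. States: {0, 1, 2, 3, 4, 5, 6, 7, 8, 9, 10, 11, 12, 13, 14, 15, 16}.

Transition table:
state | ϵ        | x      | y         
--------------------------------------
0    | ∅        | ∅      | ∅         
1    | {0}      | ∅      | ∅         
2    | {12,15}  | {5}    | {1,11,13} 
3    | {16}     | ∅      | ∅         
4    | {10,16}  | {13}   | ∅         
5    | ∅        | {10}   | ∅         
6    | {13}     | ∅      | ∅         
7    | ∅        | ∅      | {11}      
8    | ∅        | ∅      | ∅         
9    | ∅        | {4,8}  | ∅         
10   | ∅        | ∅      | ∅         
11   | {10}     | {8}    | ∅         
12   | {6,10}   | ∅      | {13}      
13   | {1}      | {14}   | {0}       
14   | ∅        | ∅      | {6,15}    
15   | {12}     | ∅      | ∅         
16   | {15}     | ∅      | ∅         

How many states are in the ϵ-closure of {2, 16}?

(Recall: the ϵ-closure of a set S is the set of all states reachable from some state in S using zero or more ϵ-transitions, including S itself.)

Start with {2, 16}.
From 2 via ϵ: add 12, 15.
From 12 via ϵ: add 6, 10.
From 6 via ϵ: add 13.
From 13 via ϵ: add 1.
From 1 via ϵ: add 0.
ϵ-closure = {0, 1, 2, 6, 10, 12, 13, 15, 16}, which has 9 states.

9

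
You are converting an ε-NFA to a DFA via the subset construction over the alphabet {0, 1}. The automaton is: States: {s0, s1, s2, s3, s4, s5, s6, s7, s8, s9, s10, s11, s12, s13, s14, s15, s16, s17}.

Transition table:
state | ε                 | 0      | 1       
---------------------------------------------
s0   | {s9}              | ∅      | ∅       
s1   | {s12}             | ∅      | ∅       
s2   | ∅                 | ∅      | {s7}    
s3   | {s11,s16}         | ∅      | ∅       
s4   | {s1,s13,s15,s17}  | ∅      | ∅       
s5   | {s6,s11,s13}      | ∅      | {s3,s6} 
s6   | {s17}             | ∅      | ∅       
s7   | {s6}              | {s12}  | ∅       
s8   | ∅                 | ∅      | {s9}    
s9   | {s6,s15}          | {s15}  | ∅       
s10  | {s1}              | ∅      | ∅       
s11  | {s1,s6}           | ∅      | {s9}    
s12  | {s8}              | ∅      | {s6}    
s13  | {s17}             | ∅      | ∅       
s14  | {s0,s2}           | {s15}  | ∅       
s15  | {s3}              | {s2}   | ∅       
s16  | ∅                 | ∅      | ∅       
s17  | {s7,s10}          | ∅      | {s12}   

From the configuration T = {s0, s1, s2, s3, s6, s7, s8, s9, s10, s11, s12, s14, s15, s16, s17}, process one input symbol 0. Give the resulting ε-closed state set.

{s1, s2, s3, s6, s7, s8, s10, s11, s12, s15, s16, s17}

s7 on 0 → {s12}.
s9 on 0 → {s15}.
s14 on 0 → {s15}.
s15 on 0 → {s2}.
No 0-transition from s0, s1, s2, s3, s6, s8, s10, s11, s12, s16, s17.
Union after reading 0: {s2, s12, s15}.
Now take the ε-closure:
From s12 via ε: add s8.
From s15 via ε: add s3.
From s3 via ε: add s11, s16.
From s11 via ε: add s1, s6.
From s6 via ε: add s17.
From s17 via ε: add s7, s10.
No new states can be added; the closed set is {s1, s2, s3, s6, s7, s8, s10, s11, s12, s15, s16, s17}.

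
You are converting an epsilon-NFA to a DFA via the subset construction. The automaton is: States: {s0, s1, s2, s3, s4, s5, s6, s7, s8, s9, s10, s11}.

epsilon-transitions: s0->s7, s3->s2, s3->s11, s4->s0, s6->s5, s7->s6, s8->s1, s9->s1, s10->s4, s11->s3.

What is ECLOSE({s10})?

Start with {s10}.
From s10 via epsilon: add s4.
From s4 via epsilon: add s0.
From s0 via epsilon: add s7.
From s7 via epsilon: add s6.
From s6 via epsilon: add s5.
No new states can be added; the closed set is {s0, s4, s5, s6, s7, s10}.

{s0, s4, s5, s6, s7, s10}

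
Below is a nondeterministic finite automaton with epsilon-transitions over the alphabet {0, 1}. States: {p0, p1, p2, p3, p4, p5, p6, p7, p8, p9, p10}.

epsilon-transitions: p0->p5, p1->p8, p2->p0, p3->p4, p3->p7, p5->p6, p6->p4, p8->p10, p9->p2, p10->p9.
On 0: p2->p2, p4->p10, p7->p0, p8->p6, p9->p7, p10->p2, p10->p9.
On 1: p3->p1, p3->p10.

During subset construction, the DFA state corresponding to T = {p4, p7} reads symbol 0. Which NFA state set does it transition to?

p4 on 0 → {p10}.
p7 on 0 → {p0}.
Union after reading 0: {p0, p10}.
Now take the epsilon-closure:
From p0 via epsilon: add p5.
From p10 via epsilon: add p9.
From p5 via epsilon: add p6.
From p9 via epsilon: add p2.
From p6 via epsilon: add p4.
No new states can be added; the closed set is {p0, p2, p4, p5, p6, p9, p10}.

{p0, p2, p4, p5, p6, p9, p10}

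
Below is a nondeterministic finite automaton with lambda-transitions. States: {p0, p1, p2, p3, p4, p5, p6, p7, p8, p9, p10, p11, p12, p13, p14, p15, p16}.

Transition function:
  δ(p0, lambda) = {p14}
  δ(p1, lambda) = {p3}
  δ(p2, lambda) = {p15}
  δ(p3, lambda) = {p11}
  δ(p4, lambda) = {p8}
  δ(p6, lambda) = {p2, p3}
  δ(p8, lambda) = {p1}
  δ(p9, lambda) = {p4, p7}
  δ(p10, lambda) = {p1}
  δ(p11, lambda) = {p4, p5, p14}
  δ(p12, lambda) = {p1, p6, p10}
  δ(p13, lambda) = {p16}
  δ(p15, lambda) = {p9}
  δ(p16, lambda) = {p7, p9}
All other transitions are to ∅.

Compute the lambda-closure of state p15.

{p1, p3, p4, p5, p7, p8, p9, p11, p14, p15}

Start with {p15}.
From p15 via lambda: add p9.
From p9 via lambda: add p4, p7.
From p4 via lambda: add p8.
From p8 via lambda: add p1.
From p1 via lambda: add p3.
From p3 via lambda: add p11.
From p11 via lambda: add p5, p14.
No new states can be added; the closed set is {p1, p3, p4, p5, p7, p8, p9, p11, p14, p15}.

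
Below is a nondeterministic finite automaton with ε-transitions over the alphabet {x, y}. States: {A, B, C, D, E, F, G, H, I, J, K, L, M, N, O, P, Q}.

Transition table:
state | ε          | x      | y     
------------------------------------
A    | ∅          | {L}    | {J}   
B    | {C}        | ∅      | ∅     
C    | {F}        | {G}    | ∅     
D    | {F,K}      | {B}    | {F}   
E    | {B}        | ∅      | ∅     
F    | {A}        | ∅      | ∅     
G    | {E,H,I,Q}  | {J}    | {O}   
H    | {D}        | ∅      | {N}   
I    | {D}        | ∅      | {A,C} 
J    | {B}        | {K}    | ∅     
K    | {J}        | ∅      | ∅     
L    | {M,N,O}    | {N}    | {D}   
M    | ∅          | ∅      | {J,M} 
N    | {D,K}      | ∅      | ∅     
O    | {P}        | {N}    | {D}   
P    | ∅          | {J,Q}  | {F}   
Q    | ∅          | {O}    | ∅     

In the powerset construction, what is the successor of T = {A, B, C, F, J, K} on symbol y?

A on y → {J}.
No y-transition from B, C, F, J, K.
Union after reading y: {J}.
Now take the ε-closure:
From J via ε: add B.
From B via ε: add C.
From C via ε: add F.
From F via ε: add A.
No new states can be added; the closed set is {A, B, C, F, J}.

{A, B, C, F, J}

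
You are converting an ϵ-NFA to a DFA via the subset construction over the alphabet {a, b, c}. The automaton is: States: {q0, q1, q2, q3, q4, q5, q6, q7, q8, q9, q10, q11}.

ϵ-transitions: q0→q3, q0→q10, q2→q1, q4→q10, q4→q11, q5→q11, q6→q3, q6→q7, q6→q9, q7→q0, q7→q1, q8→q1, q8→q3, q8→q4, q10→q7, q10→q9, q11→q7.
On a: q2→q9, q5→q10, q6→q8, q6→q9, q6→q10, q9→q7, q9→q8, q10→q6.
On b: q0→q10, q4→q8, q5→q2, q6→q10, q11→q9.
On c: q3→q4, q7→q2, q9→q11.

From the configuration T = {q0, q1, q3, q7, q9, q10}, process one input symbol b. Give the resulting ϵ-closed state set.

{q0, q1, q3, q7, q9, q10}

q0 on b → {q10}.
No b-transition from q1, q3, q7, q9, q10.
Union after reading b: {q10}.
Now take the ϵ-closure:
From q10 via ϵ: add q7, q9.
From q7 via ϵ: add q0, q1.
From q0 via ϵ: add q3.
No new states can be added; the closed set is {q0, q1, q3, q7, q9, q10}.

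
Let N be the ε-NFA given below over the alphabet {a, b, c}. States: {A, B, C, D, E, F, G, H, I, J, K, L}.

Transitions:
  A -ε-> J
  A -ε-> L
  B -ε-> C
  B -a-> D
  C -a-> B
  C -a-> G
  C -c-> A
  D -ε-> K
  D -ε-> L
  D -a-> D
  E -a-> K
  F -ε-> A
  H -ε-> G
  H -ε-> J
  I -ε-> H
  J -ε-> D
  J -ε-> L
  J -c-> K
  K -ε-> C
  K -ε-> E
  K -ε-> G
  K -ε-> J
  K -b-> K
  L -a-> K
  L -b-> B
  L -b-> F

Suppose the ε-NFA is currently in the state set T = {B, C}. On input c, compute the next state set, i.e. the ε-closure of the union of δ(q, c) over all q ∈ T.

C on c → {A}.
No c-transition from B.
Union after reading c: {A}.
Now take the ε-closure:
From A via ε: add J, L.
From J via ε: add D.
From D via ε: add K.
From K via ε: add C, E, G.
No new states can be added; the closed set is {A, C, D, E, G, J, K, L}.

{A, C, D, E, G, J, K, L}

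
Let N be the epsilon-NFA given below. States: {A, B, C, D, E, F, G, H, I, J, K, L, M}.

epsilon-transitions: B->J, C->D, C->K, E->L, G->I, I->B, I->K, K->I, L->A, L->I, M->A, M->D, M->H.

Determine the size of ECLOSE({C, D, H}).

Start with {C, D, H}.
From C via epsilon: add K.
From K via epsilon: add I.
From I via epsilon: add B.
From B via epsilon: add J.
epsilon-closure = {B, C, D, H, I, J, K}, which has 7 states.

7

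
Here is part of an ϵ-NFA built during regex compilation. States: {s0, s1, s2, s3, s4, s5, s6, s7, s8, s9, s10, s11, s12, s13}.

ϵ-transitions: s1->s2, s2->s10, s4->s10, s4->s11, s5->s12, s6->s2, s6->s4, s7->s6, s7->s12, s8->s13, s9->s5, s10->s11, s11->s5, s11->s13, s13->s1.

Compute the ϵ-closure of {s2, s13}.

Start with {s2, s13}.
From s2 via ϵ: add s10.
From s13 via ϵ: add s1.
From s10 via ϵ: add s11.
From s11 via ϵ: add s5.
From s5 via ϵ: add s12.
No new states can be added; the closed set is {s1, s2, s5, s10, s11, s12, s13}.

{s1, s2, s5, s10, s11, s12, s13}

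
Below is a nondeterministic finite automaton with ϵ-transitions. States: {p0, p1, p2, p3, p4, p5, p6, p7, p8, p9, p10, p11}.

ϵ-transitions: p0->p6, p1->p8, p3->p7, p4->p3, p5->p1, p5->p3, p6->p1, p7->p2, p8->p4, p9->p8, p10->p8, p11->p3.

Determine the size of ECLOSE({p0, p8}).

8

Start with {p0, p8}.
From p0 via ϵ: add p6.
From p8 via ϵ: add p4.
From p4 via ϵ: add p3.
From p6 via ϵ: add p1.
From p3 via ϵ: add p7.
From p7 via ϵ: add p2.
ϵ-closure = {p0, p1, p2, p3, p4, p6, p7, p8}, which has 8 states.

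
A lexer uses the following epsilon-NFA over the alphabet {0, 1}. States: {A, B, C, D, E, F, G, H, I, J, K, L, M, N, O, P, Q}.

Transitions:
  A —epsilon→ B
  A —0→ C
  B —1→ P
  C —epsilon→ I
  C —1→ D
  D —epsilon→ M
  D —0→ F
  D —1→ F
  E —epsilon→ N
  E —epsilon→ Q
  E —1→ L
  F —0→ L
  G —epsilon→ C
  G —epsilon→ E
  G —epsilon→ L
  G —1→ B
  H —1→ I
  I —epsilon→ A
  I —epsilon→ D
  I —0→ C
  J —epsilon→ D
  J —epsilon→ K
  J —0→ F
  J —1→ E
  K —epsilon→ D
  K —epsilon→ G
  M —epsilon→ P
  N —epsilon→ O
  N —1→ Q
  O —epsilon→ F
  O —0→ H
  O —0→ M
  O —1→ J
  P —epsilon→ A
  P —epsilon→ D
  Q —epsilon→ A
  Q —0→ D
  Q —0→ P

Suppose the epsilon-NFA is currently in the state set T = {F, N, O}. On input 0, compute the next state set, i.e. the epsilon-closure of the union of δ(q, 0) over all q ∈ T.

F on 0 → {L}.
O on 0 → {H, M}.
No 0-transition from N.
Union after reading 0: {H, L, M}.
Now take the epsilon-closure:
From M via epsilon: add P.
From P via epsilon: add A, D.
From A via epsilon: add B.
No new states can be added; the closed set is {A, B, D, H, L, M, P}.

{A, B, D, H, L, M, P}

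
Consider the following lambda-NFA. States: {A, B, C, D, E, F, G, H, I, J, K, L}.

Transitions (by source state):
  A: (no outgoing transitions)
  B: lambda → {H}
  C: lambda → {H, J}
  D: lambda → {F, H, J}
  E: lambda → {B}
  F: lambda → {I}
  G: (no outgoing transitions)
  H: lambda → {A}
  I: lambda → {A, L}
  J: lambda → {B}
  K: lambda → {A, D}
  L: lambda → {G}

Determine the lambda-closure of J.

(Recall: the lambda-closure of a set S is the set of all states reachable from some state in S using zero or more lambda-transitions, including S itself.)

{A, B, H, J}

Start with {J}.
From J via lambda: add B.
From B via lambda: add H.
From H via lambda: add A.
No new states can be added; the closed set is {A, B, H, J}.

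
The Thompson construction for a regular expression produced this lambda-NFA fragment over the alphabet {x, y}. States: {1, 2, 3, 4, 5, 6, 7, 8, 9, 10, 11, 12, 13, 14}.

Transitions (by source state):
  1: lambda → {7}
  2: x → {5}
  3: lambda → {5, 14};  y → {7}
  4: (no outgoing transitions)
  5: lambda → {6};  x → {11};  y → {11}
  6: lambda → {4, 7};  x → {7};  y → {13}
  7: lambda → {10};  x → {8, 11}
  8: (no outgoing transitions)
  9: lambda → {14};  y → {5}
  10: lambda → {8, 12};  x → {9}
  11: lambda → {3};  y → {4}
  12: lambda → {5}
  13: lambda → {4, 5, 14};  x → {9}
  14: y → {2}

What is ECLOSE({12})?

Start with {12}.
From 12 via lambda: add 5.
From 5 via lambda: add 6.
From 6 via lambda: add 4, 7.
From 7 via lambda: add 10.
From 10 via lambda: add 8.
No new states can be added; the closed set is {4, 5, 6, 7, 8, 10, 12}.

{4, 5, 6, 7, 8, 10, 12}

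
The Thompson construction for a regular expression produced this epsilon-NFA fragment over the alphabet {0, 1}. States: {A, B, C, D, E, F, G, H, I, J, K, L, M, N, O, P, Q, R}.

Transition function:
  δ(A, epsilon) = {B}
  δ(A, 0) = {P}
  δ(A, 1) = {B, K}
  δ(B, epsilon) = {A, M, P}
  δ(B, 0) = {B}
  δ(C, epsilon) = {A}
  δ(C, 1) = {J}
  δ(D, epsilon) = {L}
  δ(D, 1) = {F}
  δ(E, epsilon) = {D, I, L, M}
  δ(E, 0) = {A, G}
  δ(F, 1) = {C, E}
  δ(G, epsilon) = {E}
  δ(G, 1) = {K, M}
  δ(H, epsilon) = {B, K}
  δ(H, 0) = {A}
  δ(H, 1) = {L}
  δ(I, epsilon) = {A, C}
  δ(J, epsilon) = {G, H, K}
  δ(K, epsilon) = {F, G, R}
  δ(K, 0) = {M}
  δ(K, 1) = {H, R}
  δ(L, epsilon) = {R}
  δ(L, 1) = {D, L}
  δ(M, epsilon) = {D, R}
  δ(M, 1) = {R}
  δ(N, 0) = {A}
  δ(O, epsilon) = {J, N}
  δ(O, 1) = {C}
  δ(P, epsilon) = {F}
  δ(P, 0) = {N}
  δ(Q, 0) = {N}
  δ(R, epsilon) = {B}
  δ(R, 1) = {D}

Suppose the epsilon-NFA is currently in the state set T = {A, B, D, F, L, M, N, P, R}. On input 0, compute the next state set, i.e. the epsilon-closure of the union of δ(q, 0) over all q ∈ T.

{A, B, D, F, L, M, N, P, R}

A on 0 → {P}.
B on 0 → {B}.
N on 0 → {A}.
P on 0 → {N}.
No 0-transition from D, F, L, M, R.
Union after reading 0: {A, B, N, P}.
Now take the epsilon-closure:
From B via epsilon: add M.
From P via epsilon: add F.
From M via epsilon: add D, R.
From D via epsilon: add L.
No new states can be added; the closed set is {A, B, D, F, L, M, N, P, R}.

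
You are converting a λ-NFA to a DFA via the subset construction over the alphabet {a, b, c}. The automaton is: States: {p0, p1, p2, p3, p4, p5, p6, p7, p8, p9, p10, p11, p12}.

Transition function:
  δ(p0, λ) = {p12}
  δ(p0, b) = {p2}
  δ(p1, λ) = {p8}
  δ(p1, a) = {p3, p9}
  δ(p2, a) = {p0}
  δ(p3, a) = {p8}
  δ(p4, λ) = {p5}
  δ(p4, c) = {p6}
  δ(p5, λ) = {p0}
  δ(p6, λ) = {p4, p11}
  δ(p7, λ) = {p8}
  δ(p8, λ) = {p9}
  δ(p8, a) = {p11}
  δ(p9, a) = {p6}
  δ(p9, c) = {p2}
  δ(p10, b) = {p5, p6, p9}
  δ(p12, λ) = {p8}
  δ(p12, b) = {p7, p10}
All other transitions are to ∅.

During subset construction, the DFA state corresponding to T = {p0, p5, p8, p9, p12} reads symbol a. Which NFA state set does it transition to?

{p0, p4, p5, p6, p8, p9, p11, p12}

p8 on a → {p11}.
p9 on a → {p6}.
No a-transition from p0, p5, p12.
Union after reading a: {p6, p11}.
Now take the λ-closure:
From p6 via λ: add p4.
From p4 via λ: add p5.
From p5 via λ: add p0.
From p0 via λ: add p12.
From p12 via λ: add p8.
From p8 via λ: add p9.
No new states can be added; the closed set is {p0, p4, p5, p6, p8, p9, p11, p12}.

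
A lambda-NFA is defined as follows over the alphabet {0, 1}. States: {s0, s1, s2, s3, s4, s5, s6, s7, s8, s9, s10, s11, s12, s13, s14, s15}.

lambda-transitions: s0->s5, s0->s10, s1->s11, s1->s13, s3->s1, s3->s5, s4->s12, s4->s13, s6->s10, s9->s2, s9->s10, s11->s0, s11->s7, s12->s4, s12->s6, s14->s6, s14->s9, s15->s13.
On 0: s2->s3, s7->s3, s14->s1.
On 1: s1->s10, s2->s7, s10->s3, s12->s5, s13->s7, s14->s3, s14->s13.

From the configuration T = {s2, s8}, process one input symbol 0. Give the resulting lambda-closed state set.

{s0, s1, s3, s5, s7, s10, s11, s13}

s2 on 0 → {s3}.
No 0-transition from s8.
Union after reading 0: {s3}.
Now take the lambda-closure:
From s3 via lambda: add s1, s5.
From s1 via lambda: add s11, s13.
From s11 via lambda: add s0, s7.
From s0 via lambda: add s10.
No new states can be added; the closed set is {s0, s1, s3, s5, s7, s10, s11, s13}.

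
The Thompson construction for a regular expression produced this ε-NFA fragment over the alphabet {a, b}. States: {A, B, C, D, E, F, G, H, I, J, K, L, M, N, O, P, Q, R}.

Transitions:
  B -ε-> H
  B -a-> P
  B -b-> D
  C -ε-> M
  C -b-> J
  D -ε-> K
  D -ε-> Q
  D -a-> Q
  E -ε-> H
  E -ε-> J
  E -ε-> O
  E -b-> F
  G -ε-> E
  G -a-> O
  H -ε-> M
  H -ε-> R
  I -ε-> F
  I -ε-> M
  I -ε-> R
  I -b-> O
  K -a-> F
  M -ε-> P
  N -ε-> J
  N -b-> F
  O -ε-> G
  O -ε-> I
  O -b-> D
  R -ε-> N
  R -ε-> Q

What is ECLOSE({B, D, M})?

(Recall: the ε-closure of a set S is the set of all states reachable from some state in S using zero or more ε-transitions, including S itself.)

Start with {B, D, M}.
From B via ε: add H.
From D via ε: add K, Q.
From M via ε: add P.
From H via ε: add R.
From R via ε: add N.
From N via ε: add J.
No new states can be added; the closed set is {B, D, H, J, K, M, N, P, Q, R}.

{B, D, H, J, K, M, N, P, Q, R}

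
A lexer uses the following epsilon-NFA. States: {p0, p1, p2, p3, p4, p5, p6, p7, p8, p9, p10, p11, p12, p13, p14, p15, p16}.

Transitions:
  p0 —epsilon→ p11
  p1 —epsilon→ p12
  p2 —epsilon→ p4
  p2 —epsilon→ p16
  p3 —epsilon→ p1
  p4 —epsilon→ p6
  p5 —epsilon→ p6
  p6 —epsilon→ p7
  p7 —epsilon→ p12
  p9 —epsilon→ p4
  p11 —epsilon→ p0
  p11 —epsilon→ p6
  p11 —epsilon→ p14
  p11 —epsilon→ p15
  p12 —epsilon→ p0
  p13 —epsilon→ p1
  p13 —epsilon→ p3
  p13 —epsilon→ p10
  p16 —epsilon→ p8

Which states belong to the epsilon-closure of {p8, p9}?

{p0, p4, p6, p7, p8, p9, p11, p12, p14, p15}

Start with {p8, p9}.
From p9 via epsilon: add p4.
From p4 via epsilon: add p6.
From p6 via epsilon: add p7.
From p7 via epsilon: add p12.
From p12 via epsilon: add p0.
From p0 via epsilon: add p11.
From p11 via epsilon: add p14, p15.
No new states can be added; the closed set is {p0, p4, p6, p7, p8, p9, p11, p12, p14, p15}.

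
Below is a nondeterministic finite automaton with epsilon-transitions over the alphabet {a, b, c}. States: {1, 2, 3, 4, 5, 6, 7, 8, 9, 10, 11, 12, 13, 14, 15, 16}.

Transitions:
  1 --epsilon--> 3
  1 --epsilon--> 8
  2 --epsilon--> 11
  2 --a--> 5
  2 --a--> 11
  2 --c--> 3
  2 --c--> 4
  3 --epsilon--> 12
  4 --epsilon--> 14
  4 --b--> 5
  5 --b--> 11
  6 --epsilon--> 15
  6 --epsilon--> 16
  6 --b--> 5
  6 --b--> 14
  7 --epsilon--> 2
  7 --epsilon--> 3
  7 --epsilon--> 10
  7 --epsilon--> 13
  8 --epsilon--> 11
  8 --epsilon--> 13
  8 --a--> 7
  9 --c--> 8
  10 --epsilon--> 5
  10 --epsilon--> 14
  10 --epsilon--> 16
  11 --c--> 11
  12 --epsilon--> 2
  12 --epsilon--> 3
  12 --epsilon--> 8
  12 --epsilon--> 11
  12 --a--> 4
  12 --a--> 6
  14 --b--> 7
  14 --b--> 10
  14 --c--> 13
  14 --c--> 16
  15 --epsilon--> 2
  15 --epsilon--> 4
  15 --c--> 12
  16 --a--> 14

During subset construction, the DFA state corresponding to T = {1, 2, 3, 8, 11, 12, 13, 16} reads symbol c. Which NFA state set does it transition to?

2 on c → {3, 4}.
11 on c → {11}.
No c-transition from 1, 3, 8, 12, 13, 16.
Union after reading c: {3, 4, 11}.
Now take the epsilon-closure:
From 3 via epsilon: add 12.
From 4 via epsilon: add 14.
From 12 via epsilon: add 2, 8.
From 8 via epsilon: add 13.
No new states can be added; the closed set is {2, 3, 4, 8, 11, 12, 13, 14}.

{2, 3, 4, 8, 11, 12, 13, 14}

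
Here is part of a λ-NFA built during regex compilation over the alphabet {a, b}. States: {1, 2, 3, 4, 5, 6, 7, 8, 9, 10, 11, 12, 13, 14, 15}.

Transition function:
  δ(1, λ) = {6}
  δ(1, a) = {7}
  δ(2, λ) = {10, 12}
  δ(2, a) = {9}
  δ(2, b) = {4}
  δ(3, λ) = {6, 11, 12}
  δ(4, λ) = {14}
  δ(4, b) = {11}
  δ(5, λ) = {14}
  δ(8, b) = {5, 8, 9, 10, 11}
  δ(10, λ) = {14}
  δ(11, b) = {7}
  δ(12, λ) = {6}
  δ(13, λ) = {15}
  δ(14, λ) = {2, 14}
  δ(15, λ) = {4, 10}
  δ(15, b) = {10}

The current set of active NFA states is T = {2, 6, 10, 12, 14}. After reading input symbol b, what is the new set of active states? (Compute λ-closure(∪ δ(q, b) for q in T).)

2 on b → {4}.
No b-transition from 6, 10, 12, 14.
Union after reading b: {4}.
Now take the λ-closure:
From 4 via λ: add 14.
From 14 via λ: add 2.
From 2 via λ: add 10, 12.
From 12 via λ: add 6.
No new states can be added; the closed set is {2, 4, 6, 10, 12, 14}.

{2, 4, 6, 10, 12, 14}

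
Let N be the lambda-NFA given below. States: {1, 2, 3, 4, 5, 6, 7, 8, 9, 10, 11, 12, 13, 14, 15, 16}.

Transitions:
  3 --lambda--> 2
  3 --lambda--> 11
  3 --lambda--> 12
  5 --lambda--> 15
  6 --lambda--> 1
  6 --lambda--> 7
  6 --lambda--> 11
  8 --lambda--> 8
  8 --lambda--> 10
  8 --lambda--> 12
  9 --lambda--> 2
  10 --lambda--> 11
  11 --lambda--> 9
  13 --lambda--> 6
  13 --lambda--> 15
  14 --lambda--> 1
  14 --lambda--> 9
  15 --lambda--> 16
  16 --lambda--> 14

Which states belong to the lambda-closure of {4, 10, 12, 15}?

{1, 2, 4, 9, 10, 11, 12, 14, 15, 16}

Start with {4, 10, 12, 15}.
From 10 via lambda: add 11.
From 15 via lambda: add 16.
From 11 via lambda: add 9.
From 16 via lambda: add 14.
From 9 via lambda: add 2.
From 14 via lambda: add 1.
No new states can be added; the closed set is {1, 2, 4, 9, 10, 11, 12, 14, 15, 16}.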